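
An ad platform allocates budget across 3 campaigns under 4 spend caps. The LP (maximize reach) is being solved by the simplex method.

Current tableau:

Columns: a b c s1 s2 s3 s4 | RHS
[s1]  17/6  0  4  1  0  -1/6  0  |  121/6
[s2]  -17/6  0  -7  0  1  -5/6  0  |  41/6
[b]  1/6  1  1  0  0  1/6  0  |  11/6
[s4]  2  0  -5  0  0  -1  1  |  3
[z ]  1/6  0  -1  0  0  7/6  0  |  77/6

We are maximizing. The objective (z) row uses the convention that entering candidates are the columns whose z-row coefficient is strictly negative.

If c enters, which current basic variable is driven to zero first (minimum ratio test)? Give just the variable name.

Ratios: row 1 (s1): (121/6)/4 = 121/24; row 2 (s2): entry -7 ≤ 0, skip; row 3 (b): (11/6)/1 = 11/6; row 4 (s4): entry -5 ≤ 0, skip.
Minimum ratio 11/6 is in the b row, so b leaves.

b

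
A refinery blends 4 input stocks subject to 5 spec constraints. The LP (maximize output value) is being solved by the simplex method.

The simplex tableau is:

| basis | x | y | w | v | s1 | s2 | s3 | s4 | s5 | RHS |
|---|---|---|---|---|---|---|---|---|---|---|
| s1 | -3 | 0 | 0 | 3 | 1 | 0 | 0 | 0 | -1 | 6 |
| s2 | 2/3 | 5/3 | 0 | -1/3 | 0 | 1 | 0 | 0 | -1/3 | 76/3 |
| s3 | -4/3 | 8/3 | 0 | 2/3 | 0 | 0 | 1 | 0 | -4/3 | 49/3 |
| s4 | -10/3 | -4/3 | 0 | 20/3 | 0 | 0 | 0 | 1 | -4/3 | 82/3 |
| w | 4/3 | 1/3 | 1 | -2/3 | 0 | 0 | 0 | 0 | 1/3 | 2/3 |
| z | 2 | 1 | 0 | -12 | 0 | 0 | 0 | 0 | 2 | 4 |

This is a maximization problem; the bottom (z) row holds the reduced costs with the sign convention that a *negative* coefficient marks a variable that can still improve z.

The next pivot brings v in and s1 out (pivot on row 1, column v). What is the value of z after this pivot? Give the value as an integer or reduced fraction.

Minimum ratio for v: 6/3 = 2.
z changes by −(z-row coeff of v)·ratio = −(-12)·2 = 24.
New z = 4 + 24 = 28.

28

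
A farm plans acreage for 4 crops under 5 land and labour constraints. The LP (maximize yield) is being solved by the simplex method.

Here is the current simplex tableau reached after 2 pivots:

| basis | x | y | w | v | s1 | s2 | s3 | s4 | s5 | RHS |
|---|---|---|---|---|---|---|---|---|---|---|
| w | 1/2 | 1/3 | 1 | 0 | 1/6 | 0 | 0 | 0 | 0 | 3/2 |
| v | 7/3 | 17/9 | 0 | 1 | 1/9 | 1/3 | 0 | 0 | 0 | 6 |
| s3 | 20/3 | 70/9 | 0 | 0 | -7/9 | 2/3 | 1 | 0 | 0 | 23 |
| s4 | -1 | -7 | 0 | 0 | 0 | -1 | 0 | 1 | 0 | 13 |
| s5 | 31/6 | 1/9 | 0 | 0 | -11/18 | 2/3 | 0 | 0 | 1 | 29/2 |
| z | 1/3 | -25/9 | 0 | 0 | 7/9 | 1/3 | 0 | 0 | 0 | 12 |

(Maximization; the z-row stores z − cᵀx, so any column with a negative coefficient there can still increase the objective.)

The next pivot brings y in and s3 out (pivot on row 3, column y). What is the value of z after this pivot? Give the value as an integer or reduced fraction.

Minimum ratio for y: 23/(70/9) = 207/70.
z changes by −(z-row coeff of y)·ratio = −(-25/9)·(207/70) = 115/14.
New z = 12 + (115/14) = 283/14.

283/14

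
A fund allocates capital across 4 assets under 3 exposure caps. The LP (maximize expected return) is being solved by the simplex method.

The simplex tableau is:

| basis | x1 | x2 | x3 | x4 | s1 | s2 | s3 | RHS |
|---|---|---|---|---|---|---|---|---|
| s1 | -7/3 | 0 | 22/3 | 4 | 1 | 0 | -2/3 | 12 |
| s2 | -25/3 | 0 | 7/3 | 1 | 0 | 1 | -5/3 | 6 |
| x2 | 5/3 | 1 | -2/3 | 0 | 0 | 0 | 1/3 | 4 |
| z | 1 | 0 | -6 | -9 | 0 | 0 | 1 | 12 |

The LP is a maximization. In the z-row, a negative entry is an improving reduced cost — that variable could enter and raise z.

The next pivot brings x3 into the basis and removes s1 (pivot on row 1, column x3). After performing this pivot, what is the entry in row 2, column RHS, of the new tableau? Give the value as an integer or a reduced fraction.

Pivot element is row 1, column x3: 22/3.
Normalize row 1: new (row 1, RHS) = 12/(22/3) = 18/11.
row 2 ← row 2 − (7/3)·(new row 1): 6 − (7/3)·(18/11) = 24/11.

24/11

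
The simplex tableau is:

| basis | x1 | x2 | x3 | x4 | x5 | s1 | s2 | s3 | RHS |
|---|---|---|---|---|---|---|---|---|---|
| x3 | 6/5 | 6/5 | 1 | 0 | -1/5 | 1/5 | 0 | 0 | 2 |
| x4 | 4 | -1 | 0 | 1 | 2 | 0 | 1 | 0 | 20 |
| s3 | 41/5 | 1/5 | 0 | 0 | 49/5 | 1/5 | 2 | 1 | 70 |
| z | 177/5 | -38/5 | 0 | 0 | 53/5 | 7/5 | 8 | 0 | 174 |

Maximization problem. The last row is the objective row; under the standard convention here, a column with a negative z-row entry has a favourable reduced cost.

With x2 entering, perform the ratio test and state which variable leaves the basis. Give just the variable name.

Ratios: row 1 (x3): 2/(6/5) = 5/3; row 2 (x4): entry -1 ≤ 0, skip; row 3 (s3): 70/(1/5) = 350.
Minimum ratio 5/3 is in the x3 row, so x3 leaves.

x3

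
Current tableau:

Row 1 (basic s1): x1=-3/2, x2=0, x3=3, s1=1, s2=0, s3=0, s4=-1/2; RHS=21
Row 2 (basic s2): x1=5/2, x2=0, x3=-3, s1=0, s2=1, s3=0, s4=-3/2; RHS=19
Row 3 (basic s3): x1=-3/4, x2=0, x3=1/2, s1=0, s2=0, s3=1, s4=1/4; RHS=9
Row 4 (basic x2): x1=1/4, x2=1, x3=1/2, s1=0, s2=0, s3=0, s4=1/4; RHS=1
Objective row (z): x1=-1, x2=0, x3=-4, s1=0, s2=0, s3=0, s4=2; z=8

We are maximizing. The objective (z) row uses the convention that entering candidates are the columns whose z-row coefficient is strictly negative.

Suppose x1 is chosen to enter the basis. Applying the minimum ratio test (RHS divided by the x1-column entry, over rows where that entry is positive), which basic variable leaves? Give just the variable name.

x2

Ratios: row 1 (s1): entry -3/2 ≤ 0, skip; row 2 (s2): 19/(5/2) = 38/5; row 3 (s3): entry -3/4 ≤ 0, skip; row 4 (x2): 1/(1/4) = 4.
Minimum ratio 4 is in the x2 row, so x2 leaves.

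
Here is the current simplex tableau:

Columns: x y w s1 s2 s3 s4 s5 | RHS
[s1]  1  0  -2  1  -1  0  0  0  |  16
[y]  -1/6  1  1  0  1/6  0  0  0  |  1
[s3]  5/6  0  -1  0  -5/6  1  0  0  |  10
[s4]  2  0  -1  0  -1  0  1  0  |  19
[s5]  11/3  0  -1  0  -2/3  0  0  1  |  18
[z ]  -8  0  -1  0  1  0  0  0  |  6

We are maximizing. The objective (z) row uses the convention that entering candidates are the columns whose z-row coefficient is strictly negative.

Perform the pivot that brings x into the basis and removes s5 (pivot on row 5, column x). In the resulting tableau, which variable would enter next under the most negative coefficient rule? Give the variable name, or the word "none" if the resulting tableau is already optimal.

Pivot element 11/3. New z-row = old z-row − (-8)·(row 5/(11/3)).
Updated z-row coefficients: x: 0, y: 0, w: -35/11, s1: 0, s2: -5/11, s3: 0, s4: 0, s5: 24/11.
The most negative is -35/11 in column w, so w would enter next.

w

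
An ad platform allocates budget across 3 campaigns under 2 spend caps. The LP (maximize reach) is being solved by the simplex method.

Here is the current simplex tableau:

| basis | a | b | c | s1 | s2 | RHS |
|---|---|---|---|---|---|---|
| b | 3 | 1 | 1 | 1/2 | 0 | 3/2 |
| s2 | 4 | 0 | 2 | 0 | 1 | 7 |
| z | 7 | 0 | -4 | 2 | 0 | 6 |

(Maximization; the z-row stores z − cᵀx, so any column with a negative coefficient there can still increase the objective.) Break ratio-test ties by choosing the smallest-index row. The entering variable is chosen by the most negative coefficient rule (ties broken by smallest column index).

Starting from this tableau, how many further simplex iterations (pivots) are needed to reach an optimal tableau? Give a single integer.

pivot: c in, b out → z = 12
No improving column remains; optimal.

1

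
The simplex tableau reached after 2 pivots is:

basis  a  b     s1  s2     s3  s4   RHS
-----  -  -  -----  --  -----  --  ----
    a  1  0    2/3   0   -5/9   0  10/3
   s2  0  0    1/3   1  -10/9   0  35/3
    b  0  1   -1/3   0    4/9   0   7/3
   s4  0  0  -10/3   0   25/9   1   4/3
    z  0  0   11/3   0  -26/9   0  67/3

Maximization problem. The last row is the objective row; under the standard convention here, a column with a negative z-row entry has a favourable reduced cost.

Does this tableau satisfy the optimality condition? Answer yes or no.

no

Column s3 has objective-row coefficient -26/9, which is negative; an improving pivot exists, so not yet optimal.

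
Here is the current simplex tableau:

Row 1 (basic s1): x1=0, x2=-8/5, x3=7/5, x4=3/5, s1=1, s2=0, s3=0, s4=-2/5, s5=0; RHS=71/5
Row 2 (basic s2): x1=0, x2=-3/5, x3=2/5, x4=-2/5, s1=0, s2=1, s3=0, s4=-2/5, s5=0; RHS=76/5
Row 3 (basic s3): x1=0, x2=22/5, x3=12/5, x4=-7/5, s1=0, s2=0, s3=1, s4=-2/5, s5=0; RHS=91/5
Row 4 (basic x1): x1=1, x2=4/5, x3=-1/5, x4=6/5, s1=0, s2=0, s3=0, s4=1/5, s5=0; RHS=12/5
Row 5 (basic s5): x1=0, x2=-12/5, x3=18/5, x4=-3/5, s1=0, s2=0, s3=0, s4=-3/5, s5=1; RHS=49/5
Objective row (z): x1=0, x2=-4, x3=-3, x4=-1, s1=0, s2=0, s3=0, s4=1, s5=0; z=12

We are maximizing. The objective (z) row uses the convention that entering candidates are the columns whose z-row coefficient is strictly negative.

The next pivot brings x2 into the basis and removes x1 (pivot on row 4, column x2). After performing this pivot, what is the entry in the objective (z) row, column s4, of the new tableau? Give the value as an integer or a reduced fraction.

2

Pivot element is row 4, column x2: 4/5.
Normalize row 4: new (row 4, s4) = (1/5)/(4/5) = 1/4.
z-row ← z-row − (-4)·(new row 4): 1 − (-4)·(1/4) = 2.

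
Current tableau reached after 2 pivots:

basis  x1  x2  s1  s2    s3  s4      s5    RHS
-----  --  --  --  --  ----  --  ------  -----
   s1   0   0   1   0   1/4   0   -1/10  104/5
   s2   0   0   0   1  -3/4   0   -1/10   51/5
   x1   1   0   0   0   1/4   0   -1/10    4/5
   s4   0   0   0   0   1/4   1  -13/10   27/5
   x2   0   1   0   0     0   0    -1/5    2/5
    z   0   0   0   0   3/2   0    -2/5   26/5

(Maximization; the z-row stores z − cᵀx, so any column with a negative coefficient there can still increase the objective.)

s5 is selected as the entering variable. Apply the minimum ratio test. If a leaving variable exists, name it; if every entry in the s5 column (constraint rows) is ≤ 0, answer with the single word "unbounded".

unbounded

s5-column entries: row 1: -1/10, row 2: -1/10, row 3: -1/10, row 4: -13/10, row 5: -1/5. All ≤ 0, so s5 can increase without bound; the LP is unbounded in this direction.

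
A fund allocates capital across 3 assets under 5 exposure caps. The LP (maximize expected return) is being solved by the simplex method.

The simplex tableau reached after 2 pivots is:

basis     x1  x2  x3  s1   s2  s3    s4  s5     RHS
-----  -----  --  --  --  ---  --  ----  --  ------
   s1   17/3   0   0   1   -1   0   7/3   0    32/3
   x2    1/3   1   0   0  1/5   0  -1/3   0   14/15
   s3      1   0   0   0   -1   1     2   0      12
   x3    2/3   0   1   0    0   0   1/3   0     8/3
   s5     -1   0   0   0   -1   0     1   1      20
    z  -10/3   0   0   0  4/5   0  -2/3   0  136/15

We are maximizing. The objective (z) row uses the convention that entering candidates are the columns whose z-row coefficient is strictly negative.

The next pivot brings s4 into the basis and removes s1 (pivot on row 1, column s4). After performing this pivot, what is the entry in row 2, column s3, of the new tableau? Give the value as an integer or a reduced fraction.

Pivot element is row 1, column s4: 7/3.
Normalize row 1: new (row 1, s3) = 0/(7/3) = 0.
row 2 ← row 2 − (-1/3)·(new row 1): 0 − (-1/3)·0 = 0.

0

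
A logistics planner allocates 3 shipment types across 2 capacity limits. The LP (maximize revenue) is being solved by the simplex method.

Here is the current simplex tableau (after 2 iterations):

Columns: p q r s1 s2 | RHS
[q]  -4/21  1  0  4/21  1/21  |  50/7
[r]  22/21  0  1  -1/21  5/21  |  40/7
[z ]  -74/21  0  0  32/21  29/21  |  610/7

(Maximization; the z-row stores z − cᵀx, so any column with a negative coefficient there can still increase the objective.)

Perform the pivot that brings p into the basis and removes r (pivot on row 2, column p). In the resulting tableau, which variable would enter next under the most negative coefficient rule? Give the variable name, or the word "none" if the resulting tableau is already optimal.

Pivot element 22/21. New z-row = old z-row − (-74/21)·(row 2/(22/21)).
Updated z-row coefficients: p: 0, q: 0, r: 37/11, s1: 15/11, s2: 24/11.
No coefficient is strictly negative; the tableau after this pivot is optimal.

none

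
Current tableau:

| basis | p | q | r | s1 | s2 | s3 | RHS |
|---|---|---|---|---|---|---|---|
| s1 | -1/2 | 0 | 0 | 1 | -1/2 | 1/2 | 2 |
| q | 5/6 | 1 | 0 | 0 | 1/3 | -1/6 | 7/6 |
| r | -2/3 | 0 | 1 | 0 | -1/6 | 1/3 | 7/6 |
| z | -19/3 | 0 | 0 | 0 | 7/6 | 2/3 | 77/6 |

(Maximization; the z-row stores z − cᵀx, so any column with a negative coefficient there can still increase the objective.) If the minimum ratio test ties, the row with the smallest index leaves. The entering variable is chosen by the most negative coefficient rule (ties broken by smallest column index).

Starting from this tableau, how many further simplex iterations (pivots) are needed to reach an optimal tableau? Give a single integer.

pivot: p in, q out → z = 217/10
pivot: s3 in, s1 out → z = 103/4
No improving column remains; optimal.

2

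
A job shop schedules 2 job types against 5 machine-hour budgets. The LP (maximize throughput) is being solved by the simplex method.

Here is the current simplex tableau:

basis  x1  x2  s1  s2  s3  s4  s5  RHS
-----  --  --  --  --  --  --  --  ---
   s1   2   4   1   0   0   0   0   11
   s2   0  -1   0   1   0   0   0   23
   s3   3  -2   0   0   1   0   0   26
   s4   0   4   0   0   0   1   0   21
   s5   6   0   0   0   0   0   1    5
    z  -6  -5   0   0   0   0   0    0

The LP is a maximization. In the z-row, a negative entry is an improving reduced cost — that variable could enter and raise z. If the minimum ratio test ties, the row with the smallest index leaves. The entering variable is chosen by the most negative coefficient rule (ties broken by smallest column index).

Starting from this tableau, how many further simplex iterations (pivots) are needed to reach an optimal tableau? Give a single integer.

2

pivot: x1 in, s5 out → z = 5
pivot: x2 in, s1 out → z = 50/3
No improving column remains; optimal.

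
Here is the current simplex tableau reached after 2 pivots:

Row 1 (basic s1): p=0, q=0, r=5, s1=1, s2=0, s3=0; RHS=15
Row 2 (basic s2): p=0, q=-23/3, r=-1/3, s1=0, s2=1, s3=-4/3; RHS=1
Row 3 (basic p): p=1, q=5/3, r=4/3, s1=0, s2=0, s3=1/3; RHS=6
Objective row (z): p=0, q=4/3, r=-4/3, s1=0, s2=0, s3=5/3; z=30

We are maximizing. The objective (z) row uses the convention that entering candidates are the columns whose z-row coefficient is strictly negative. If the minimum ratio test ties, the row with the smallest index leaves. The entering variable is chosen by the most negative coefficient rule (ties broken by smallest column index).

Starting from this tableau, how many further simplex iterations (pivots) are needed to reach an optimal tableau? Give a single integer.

pivot: r in, s1 out → z = 34
No improving column remains; optimal.

1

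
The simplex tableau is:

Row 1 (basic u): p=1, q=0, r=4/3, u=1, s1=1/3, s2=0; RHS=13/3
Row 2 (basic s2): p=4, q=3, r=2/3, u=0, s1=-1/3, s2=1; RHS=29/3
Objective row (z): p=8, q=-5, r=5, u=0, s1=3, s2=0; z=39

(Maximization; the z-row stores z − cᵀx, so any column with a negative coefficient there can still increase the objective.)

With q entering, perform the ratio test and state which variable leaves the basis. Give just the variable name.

Ratios: row 1 (u): entry 0 ≤ 0, skip; row 2 (s2): (29/3)/3 = 29/9.
Minimum ratio 29/9 is in the s2 row, so s2 leaves.

s2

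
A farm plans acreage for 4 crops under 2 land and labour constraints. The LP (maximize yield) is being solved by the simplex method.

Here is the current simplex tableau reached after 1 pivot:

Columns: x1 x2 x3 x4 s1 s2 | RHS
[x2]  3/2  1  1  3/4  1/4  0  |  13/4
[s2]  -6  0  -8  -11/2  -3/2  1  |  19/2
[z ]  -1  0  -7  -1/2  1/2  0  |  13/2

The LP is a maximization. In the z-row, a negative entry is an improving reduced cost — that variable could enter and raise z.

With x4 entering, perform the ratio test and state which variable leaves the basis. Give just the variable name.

x2

Ratios: row 1 (x2): (13/4)/(3/4) = 13/3; row 2 (s2): entry -11/2 ≤ 0, skip.
Minimum ratio 13/3 is in the x2 row, so x2 leaves.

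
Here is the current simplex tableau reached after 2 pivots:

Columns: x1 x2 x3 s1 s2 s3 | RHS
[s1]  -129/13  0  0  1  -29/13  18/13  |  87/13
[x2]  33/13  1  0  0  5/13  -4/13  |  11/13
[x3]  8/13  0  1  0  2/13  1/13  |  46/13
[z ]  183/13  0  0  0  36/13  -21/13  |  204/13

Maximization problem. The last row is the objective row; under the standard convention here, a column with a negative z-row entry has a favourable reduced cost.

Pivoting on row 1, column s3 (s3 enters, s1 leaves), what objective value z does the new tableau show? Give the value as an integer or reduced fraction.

Minimum ratio for s3: (87/13)/(18/13) = 29/6.
z changes by −(z-row coeff of s3)·ratio = −(-21/13)·(29/6) = 203/26.
New z = 204/13 + (203/26) = 47/2.

47/2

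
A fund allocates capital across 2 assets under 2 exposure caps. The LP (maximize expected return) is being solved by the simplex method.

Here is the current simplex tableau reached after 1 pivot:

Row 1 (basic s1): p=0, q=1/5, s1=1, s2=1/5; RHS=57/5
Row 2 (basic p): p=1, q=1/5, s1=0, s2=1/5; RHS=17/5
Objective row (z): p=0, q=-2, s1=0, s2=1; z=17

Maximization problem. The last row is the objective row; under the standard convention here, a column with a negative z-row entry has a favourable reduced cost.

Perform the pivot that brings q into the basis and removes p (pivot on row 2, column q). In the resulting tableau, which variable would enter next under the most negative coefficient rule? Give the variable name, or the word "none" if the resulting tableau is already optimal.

Pivot element 1/5. New z-row = old z-row − (-2)·(row 2/(1/5)).
Updated z-row coefficients: p: 10, q: 0, s1: 0, s2: 3.
No coefficient is strictly negative; the tableau after this pivot is optimal.

none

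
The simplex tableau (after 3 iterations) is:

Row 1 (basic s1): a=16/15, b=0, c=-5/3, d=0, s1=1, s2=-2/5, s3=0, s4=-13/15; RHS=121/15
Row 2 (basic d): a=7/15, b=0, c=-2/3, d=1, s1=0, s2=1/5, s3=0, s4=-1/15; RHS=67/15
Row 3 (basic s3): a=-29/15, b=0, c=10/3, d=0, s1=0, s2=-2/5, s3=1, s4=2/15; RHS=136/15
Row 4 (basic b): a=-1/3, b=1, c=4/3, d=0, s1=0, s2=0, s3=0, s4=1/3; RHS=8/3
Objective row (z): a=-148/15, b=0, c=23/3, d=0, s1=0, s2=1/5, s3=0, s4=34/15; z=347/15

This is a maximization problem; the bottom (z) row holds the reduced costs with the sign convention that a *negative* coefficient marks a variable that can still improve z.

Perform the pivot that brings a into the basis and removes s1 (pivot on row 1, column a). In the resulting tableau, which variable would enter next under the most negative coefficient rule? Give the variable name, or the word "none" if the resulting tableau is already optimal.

Pivot element 16/15. New z-row = old z-row − (-148/15)·(row 1/(16/15)).
Updated z-row coefficients: a: 0, b: 0, c: -31/4, d: 0, s1: 37/4, s2: -7/2, s3: 0, s4: -23/4.
The most negative is -31/4 in column c, so c would enter next.

c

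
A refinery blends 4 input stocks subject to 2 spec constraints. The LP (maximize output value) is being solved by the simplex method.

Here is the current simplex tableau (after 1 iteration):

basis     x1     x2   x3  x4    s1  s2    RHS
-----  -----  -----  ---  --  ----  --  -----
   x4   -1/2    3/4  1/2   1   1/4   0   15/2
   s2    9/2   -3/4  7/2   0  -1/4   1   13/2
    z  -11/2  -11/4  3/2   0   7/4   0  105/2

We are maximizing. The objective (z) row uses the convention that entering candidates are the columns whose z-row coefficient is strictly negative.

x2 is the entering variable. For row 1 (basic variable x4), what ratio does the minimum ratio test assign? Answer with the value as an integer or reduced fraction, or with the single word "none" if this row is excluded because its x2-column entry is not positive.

Ratio = RHS / (x2 entry) = (15/2) / (3/4) = 10.

10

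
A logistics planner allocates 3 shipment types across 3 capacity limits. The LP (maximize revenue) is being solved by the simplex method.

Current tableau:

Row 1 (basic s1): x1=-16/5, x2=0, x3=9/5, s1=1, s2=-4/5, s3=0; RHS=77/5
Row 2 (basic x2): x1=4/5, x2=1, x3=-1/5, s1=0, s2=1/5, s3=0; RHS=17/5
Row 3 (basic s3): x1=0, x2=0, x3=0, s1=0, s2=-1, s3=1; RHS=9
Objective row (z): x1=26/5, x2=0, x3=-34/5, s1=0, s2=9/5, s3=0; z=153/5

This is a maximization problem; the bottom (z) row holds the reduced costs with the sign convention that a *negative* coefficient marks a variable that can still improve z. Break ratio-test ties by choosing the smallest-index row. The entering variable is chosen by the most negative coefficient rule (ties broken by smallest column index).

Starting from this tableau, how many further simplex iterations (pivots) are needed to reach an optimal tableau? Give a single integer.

2

pivot: x3 in, s1 out → z = 799/9
pivot: x1 in, x2 out → z = 168
No improving column remains; optimal.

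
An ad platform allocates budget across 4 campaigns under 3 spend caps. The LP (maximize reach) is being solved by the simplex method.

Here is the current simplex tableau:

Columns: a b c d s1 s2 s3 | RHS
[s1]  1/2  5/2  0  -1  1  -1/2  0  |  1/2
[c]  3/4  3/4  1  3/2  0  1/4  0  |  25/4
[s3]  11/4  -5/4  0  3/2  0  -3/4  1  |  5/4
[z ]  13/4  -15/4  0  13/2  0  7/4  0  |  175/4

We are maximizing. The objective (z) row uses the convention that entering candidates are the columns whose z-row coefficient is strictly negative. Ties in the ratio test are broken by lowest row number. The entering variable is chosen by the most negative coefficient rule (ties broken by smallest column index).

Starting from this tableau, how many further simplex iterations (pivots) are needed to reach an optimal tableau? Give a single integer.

1

pivot: b in, s1 out → z = 89/2
No improving column remains; optimal.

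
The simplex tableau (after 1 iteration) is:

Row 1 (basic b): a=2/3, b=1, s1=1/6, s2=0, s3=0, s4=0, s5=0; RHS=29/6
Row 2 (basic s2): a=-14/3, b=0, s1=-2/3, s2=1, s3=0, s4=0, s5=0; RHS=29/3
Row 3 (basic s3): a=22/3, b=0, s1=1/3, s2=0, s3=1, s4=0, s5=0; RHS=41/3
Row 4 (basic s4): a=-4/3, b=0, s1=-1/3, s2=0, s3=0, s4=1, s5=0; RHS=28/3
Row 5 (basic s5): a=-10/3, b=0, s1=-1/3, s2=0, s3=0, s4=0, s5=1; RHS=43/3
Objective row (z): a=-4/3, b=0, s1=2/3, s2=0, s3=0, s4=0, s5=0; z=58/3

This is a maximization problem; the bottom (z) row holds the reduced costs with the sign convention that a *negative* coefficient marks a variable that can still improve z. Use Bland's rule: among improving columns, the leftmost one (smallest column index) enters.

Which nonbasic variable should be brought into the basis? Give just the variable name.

Objective-row coefficients: a: -4/3, b: 0, s1: 2/3, s2: 0, s3: 0, s4: 0, s5: 0.
Improving columns: a. Bland's rule picks the smallest column index → a.

a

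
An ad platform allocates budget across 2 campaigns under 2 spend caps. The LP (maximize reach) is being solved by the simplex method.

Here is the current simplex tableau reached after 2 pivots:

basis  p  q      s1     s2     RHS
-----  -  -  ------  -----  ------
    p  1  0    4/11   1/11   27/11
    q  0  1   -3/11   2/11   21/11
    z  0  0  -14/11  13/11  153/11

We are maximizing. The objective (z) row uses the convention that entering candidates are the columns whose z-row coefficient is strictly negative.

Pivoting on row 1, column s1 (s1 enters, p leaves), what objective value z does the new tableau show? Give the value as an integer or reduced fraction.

45/2

Minimum ratio for s1: (27/11)/(4/11) = 27/4.
z changes by −(z-row coeff of s1)·ratio = −(-14/11)·(27/4) = 189/22.
New z = 153/11 + (189/22) = 45/2.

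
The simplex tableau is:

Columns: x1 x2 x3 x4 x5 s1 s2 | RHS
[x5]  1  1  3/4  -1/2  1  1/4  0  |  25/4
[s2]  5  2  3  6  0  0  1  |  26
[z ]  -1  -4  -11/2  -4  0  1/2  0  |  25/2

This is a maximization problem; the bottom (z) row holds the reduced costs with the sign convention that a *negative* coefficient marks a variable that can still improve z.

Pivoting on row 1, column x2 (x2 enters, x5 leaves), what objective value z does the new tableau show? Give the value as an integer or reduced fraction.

75/2

Minimum ratio for x2: (25/4)/1 = 25/4.
z changes by −(z-row coeff of x2)·ratio = −(-4)·(25/4) = 25.
New z = 25/2 + 25 = 75/2.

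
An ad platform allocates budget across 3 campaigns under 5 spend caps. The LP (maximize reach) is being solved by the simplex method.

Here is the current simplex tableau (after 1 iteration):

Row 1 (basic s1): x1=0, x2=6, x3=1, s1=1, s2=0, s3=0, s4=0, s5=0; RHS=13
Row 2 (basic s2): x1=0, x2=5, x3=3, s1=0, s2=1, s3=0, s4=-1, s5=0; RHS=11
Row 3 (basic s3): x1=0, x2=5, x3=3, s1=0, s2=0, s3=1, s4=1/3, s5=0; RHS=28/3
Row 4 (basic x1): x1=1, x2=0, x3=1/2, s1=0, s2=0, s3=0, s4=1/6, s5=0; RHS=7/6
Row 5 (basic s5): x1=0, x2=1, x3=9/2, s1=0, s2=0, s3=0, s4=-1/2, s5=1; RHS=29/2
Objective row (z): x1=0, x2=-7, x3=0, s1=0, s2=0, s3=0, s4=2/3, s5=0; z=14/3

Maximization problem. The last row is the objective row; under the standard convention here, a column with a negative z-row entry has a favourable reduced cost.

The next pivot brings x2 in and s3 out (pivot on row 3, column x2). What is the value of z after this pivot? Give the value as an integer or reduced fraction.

Minimum ratio for x2: (28/3)/5 = 28/15.
z changes by −(z-row coeff of x2)·ratio = −(-7)·(28/15) = 196/15.
New z = 14/3 + (196/15) = 266/15.

266/15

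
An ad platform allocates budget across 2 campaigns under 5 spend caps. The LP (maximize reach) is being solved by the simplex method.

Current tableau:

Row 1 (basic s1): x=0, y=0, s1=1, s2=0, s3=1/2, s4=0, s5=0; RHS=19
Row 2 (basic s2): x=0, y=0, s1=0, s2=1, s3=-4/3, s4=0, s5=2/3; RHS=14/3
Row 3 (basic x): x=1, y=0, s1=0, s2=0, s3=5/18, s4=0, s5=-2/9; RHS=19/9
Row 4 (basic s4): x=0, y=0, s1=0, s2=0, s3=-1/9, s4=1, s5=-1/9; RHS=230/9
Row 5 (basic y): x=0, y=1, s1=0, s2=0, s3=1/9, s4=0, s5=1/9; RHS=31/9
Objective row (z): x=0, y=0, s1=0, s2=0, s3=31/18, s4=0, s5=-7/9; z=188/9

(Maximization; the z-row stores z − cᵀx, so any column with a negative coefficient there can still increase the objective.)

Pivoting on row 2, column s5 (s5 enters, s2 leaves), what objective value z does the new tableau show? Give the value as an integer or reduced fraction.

Minimum ratio for s5: (14/3)/(2/3) = 7.
z changes by −(z-row coeff of s5)·ratio = −(-7/9)·7 = 49/9.
New z = 188/9 + (49/9) = 79/3.

79/3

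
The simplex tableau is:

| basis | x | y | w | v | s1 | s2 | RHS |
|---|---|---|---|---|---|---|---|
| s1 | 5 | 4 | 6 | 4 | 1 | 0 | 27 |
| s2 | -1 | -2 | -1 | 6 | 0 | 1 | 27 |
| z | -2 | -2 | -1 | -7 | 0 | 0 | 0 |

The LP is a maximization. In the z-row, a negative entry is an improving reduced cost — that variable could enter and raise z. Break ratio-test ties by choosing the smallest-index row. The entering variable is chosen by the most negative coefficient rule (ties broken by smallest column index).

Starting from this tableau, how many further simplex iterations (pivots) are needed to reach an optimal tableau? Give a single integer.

pivot: v in, s2 out → z = 63/2
pivot: y in, s1 out → z = 621/16
No improving column remains; optimal.

2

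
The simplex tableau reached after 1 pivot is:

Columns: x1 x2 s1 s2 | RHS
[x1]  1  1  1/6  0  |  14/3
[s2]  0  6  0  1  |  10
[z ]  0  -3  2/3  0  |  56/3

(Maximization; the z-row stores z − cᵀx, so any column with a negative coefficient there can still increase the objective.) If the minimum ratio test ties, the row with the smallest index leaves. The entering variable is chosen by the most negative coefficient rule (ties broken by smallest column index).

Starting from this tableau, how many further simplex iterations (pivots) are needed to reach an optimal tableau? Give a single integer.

1

pivot: x2 in, s2 out → z = 71/3
No improving column remains; optimal.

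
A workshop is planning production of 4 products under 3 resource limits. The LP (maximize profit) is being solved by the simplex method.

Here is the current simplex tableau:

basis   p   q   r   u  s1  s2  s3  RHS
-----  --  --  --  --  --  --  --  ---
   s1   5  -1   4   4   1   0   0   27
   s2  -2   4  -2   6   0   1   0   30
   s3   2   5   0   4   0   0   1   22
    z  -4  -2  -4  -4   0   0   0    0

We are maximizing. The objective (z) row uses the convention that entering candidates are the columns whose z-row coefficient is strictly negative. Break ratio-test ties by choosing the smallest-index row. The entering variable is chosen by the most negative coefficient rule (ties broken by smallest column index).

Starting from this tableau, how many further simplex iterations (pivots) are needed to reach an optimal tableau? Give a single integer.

pivot: p in, s1 out → z = 108/5
pivot: q in, s3 out → z = 740/27
pivot: r in, p out → z = 201/5
No improving column remains; optimal.

3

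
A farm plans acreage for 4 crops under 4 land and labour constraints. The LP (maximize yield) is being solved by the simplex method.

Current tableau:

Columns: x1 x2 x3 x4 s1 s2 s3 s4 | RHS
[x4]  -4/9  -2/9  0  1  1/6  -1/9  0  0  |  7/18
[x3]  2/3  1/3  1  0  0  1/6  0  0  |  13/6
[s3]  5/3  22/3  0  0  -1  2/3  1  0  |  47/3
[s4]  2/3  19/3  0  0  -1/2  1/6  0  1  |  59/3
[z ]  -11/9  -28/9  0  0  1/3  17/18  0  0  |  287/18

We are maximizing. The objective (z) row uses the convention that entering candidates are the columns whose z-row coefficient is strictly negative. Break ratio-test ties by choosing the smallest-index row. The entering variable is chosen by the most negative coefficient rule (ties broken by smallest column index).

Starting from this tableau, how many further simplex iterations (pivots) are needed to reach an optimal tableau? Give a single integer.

pivot: x2 in, s3 out → z = 497/22
pivot: x1 in, x3 out → z = 1861/78
pivot: s1 in, x4 out → z = 635/26
No improving column remains; optimal.

3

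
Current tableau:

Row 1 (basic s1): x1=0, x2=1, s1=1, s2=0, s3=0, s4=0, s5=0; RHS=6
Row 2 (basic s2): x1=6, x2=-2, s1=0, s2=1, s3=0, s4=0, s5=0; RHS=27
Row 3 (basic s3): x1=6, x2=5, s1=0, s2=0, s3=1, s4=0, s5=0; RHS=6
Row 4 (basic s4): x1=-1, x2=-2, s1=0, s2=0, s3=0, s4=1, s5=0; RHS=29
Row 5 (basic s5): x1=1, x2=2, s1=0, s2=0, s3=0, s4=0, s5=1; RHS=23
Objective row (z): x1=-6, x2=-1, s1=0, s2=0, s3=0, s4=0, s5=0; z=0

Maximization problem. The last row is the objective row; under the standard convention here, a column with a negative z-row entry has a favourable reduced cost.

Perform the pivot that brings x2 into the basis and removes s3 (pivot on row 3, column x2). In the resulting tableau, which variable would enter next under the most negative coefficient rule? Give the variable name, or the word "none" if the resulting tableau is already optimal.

x1

Pivot element 5. New z-row = old z-row − (-1)·(row 3/5).
Updated z-row coefficients: x1: -24/5, x2: 0, s1: 0, s2: 0, s3: 1/5, s4: 0, s5: 0.
The most negative is -24/5 in column x1, so x1 would enter next.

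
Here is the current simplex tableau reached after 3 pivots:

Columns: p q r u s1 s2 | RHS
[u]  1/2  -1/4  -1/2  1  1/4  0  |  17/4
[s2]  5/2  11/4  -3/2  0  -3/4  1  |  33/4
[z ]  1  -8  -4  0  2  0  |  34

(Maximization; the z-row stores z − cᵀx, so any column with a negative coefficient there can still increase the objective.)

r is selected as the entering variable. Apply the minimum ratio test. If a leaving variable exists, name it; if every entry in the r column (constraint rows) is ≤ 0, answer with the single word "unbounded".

unbounded

r-column entries: row 1: -1/2, row 2: -3/2. All ≤ 0, so r can increase without bound; the LP is unbounded in this direction.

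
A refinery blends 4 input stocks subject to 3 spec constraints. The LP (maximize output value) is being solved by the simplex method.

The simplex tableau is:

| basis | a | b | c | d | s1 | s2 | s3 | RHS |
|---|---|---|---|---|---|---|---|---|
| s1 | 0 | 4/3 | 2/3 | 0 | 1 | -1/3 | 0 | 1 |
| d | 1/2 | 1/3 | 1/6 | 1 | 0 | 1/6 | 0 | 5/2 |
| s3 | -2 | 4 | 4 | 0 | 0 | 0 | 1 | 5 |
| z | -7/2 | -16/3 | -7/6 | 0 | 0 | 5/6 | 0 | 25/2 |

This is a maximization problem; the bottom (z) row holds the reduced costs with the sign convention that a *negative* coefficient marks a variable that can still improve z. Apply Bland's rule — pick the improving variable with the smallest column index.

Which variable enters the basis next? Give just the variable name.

Objective-row coefficients: a: -7/2, b: -16/3, c: -7/6, d: 0, s1: 0, s2: 5/6, s3: 0.
Improving columns: a, b, c. Bland's rule picks the smallest column index → a.

a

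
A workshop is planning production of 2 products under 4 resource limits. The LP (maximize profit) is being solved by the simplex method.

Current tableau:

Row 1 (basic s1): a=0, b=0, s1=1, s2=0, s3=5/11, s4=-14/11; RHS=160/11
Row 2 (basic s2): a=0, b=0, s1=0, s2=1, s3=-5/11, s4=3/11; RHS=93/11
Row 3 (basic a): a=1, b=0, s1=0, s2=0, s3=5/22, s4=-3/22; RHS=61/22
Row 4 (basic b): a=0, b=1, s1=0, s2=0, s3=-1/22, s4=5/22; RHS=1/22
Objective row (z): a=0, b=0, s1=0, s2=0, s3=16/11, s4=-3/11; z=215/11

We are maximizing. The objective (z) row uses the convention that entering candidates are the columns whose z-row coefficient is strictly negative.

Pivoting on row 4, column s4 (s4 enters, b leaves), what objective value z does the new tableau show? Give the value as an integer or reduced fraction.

98/5

Minimum ratio for s4: (1/22)/(5/22) = 1/5.
z changes by −(z-row coeff of s4)·ratio = −(-3/11)·(1/5) = 3/55.
New z = 215/11 + (3/55) = 98/5.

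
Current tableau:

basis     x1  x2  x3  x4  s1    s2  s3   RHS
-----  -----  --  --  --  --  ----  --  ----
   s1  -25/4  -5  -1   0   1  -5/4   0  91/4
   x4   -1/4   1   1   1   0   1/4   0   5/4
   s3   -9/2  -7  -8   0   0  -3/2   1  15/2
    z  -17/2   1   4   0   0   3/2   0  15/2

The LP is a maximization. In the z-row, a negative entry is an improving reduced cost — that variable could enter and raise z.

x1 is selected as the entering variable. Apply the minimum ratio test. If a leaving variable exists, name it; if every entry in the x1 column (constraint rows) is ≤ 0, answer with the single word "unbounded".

unbounded

x1-column entries: row 1: -25/4, row 2: -1/4, row 3: -9/2. All ≤ 0, so x1 can increase without bound; the LP is unbounded in this direction.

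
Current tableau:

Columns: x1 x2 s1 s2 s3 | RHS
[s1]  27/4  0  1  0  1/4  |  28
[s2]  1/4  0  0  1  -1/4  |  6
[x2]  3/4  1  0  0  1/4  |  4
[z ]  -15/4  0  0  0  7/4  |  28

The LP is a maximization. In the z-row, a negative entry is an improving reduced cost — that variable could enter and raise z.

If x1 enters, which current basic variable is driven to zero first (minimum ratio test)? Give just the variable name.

s1

Ratios: row 1 (s1): 28/(27/4) = 112/27; row 2 (s2): 6/(1/4) = 24; row 3 (x2): 4/(3/4) = 16/3.
Minimum ratio 112/27 is in the s1 row, so s1 leaves.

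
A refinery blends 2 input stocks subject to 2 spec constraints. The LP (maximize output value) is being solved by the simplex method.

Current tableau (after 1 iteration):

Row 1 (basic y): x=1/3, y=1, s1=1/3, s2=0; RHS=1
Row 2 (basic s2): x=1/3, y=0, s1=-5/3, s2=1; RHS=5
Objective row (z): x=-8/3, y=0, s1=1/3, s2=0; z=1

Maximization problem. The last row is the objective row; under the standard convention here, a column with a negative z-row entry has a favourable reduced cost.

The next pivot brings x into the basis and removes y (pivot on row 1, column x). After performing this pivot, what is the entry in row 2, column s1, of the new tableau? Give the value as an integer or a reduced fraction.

Pivot element is row 1, column x: 1/3.
Normalize row 1: new (row 1, s1) = (1/3)/(1/3) = 1.
row 2 ← row 2 − (1/3)·(new row 1): -5/3 − (1/3)·1 = -2.

-2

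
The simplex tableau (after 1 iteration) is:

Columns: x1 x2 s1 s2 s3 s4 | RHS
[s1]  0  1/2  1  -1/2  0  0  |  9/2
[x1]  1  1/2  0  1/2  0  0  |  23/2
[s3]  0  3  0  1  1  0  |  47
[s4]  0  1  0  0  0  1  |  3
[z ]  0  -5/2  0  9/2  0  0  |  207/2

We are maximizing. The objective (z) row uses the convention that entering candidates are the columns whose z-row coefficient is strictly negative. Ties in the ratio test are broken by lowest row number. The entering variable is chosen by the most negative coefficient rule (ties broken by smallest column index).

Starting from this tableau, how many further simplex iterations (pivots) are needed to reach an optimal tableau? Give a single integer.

pivot: x2 in, s4 out → z = 111
No improving column remains; optimal.

1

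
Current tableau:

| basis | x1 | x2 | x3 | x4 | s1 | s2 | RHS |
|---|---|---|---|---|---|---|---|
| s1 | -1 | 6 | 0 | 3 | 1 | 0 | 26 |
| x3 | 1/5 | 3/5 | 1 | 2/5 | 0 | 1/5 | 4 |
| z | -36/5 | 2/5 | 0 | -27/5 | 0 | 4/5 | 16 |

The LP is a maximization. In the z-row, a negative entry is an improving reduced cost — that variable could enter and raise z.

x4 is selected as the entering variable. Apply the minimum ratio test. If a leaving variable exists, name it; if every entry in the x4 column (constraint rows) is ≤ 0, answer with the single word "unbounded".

Ratios: row 1 (s1): 26/3 = 26/3; row 2 (x3): 4/(2/5) = 10.
Minimum ratio is in the s1 row, so s1 leaves.

s1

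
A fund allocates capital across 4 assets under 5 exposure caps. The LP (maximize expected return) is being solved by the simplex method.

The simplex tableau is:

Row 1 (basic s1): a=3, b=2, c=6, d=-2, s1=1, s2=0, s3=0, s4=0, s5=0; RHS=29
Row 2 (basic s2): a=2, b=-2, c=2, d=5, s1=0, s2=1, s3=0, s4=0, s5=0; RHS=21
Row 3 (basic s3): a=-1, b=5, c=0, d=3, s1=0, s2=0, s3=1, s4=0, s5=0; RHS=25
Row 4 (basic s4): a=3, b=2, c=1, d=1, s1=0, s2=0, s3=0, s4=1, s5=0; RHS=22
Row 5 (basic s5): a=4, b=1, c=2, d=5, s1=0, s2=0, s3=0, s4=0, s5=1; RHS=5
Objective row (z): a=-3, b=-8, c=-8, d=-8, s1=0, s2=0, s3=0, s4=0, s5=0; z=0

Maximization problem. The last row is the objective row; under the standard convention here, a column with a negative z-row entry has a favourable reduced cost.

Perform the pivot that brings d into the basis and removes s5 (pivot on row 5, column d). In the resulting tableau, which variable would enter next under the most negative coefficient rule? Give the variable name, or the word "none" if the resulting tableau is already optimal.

Pivot element 5. New z-row = old z-row − (-8)·(row 5/5).
Updated z-row coefficients: a: 17/5, b: -32/5, c: -24/5, d: 0, s1: 0, s2: 0, s3: 0, s4: 0, s5: 8/5.
The most negative is -32/5 in column b, so b would enter next.

b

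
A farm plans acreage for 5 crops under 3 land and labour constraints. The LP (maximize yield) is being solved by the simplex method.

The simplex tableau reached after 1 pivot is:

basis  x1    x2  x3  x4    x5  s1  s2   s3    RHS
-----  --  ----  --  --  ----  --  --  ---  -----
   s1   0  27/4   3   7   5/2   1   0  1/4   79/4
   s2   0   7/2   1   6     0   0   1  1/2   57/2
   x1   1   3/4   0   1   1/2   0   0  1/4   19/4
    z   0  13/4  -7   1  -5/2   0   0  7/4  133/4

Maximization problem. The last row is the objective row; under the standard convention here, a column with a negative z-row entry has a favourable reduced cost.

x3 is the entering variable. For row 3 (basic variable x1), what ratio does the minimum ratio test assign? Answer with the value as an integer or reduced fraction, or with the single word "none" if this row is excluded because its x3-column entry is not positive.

none

The x3 entry in row 3 is 0 ≤ 0, so this row gives no ratio.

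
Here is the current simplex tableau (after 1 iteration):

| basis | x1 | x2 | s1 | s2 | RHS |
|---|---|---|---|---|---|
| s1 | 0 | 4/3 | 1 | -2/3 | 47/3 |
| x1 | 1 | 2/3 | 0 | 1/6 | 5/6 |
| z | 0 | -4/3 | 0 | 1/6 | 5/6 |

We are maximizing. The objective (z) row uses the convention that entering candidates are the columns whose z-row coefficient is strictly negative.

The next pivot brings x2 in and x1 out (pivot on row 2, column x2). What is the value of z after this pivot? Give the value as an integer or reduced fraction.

5/2

Minimum ratio for x2: (5/6)/(2/3) = 5/4.
z changes by −(z-row coeff of x2)·ratio = −(-4/3)·(5/4) = 5/3.
New z = 5/6 + (5/3) = 5/2.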